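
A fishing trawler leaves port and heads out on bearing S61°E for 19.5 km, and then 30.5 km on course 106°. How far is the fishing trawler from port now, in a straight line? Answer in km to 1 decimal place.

49.7 km

Leg 1 (S61°E, 19.5 km): east 19.5 sin 119° = 17.06, north 19.5 cos 119° = -9.45
Leg 2 (106°, 30.5 km): east 30.5 sin 106° = 29.32, north 30.5 cos 106° = -8.41
Net: 46.37 east, -17.86 north. Distance = √((46.37)² + (-17.86)²) = 49.694 km.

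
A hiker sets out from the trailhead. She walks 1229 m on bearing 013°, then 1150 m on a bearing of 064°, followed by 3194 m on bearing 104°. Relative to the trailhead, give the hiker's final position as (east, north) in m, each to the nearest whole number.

(4409, 929)

Leg 1 (013°, 1229 m): east 1229 sin 13° = 276.46, north 1229 cos 13° = 1197.50
Leg 2 (064°, 1150 m): east 1150 sin 64° = 1033.61, north 1150 cos 64° = 504.13
Leg 3 (104°, 3194 m): east 3194 sin 104° = 3099.12, north 3194 cos 104° = -772.70
Summing: 4409.20 m east, 928.93 m north → (4409, 929).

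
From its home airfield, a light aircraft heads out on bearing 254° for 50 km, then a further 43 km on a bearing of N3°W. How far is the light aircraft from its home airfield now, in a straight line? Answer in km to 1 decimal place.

Leg 1 (254°, 50 km): east 50 sin 254° = -48.06, north 50 cos 254° = -13.78
Leg 2 (N3°W, 43 km): east 43 sin 357° = -2.25, north 43 cos 357° = 42.94
Net: -50.31 east, 29.16 north. Distance = √((-50.31)² + (29.16)²) = 58.152 km.

58.2 km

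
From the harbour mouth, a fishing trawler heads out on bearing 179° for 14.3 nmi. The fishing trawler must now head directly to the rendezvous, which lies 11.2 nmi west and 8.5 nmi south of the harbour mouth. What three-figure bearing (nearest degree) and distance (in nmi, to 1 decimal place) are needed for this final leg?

297°, 12.8 nmi

Leg 1 (179°, 14.3 nmi): east 14.3 sin 179° = 0.25, north 14.3 cos 179° = -14.30
Current position: (0.25, -14.30). Target: (-11.2, -8.5). Remaining: Δeast = -11.45, Δnorth = 5.80.
Bearing = atan2(-11.45, 5.80) mod 360° = 296.86°; distance = √((-11.45)² + (5.80)²) = 12.834 nmi.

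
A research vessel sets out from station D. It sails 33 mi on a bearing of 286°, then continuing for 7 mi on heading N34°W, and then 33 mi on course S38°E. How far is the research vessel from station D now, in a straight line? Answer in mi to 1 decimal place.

18.9 mi

Leg 1 (286°, 33 mi): east 33 sin 286° = -31.72, north 33 cos 286° = 9.10
Leg 2 (N34°W, 7 mi): east 7 sin 326° = -3.91, north 7 cos 326° = 5.80
Leg 3 (S38°E, 33 mi): east 33 sin 142° = 20.32, north 33 cos 142° = -26.00
Net: -15.32 east, -11.11 north. Distance = √((-15.32)² + (-11.11)²) = 18.921 mi.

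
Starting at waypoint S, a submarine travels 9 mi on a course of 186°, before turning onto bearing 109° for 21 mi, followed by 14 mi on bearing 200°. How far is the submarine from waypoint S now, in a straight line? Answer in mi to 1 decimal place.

32.2 mi

Leg 1 (186°, 9 mi): east 9 sin 186° = -0.94, north 9 cos 186° = -8.95
Leg 2 (109°, 21 mi): east 21 sin 109° = 19.86, north 21 cos 109° = -6.84
Leg 3 (200°, 14 mi): east 14 sin 200° = -4.79, north 14 cos 200° = -13.16
Net: 14.13 east, -28.94 north. Distance = √((14.13)² + (-28.94)²) = 32.207 mi.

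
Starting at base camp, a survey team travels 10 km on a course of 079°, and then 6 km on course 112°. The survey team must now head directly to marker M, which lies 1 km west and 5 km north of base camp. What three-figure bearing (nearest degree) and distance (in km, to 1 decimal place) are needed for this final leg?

Leg 1 (079°, 10 km): east 10 sin 79° = 9.82, north 10 cos 79° = 1.91
Leg 2 (112°, 6 km): east 6 sin 112° = 5.56, north 6 cos 112° = -2.25
Current position: (15.38, -0.34). Target: (-1, 5). Remaining: Δeast = -16.38, Δnorth = 5.34.
Bearing = atan2(-16.38, 5.34) mod 360° = 288.06°; distance = √((-16.38)² + (5.34)²) = 17.228 km.

288°, 17.2 km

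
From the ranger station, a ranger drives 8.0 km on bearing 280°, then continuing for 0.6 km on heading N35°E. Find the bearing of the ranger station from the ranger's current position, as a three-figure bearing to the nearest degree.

Leg 1 (280°, 8.0 km): east 8.0 sin 280° = -7.88, north 8.0 cos 280° = 1.39
Leg 2 (N35°E, 0.6 km): east 0.6 sin 35° = 0.34, north 0.6 cos 35° = 0.49
Net displacement: -7.53 east, 1.88 north. Direction back to start is (7.53, -1.88): bearing = atan2(7.53, -1.88) mod 360° = 104.02° ≈ 104°.

104°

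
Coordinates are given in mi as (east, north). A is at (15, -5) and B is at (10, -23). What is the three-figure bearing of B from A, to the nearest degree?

Δeast = 10 − 15 = -5.00; Δnorth = -23 − -5 = -18.00.
Bearing = atan2(Δeast, Δnorth) mod 360° = 195.52° ≈ 196°.

196°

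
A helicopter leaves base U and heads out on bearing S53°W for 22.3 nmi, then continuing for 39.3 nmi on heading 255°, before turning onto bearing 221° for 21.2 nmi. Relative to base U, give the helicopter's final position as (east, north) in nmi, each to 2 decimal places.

(-69.68, -39.59)

Leg 1 (S53°W, 22.3 nmi): east 22.3 sin 233° = -17.81, north 22.3 cos 233° = -13.42
Leg 2 (255°, 39.3 nmi): east 39.3 sin 255° = -37.96, north 39.3 cos 255° = -10.17
Leg 3 (221°, 21.2 nmi): east 21.2 sin 221° = -13.91, north 21.2 cos 221° = -16.00
Summing: -69.68 nmi east, -39.59 nmi north → (-69.68, -39.59).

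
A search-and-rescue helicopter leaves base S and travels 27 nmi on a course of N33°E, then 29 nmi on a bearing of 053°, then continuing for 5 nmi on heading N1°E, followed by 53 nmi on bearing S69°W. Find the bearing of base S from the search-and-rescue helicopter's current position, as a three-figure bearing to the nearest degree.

156°

Leg 1 (N33°E, 27 nmi): east 27 sin 33° = 14.71, north 27 cos 33° = 22.64
Leg 2 (053°, 29 nmi): east 29 sin 53° = 23.16, north 29 cos 53° = 17.45
Leg 3 (N1°E, 5 nmi): east 5 sin 1° = 0.09, north 5 cos 1° = 5.00
Leg 4 (S69°W, 53 nmi): east 53 sin 249° = -49.48, north 53 cos 249° = -18.99
Net displacement: -11.53 east, 26.10 north. Direction back to start is (11.53, -26.10): bearing = atan2(11.53, -26.10) mod 360° = 156.17° ≈ 156°.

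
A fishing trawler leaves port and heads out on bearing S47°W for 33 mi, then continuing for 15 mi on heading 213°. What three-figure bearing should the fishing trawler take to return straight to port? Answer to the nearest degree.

043°

Leg 1 (S47°W, 33 mi): east 33 sin 227° = -24.13, north 33 cos 227° = -22.51
Leg 2 (213°, 15 mi): east 15 sin 213° = -8.17, north 15 cos 213° = -12.58
Net displacement: -32.30 east, -35.09 north. Direction back to start is (32.30, 35.09): bearing = atan2(32.30, 35.09) mod 360° = 42.64° ≈ 043°.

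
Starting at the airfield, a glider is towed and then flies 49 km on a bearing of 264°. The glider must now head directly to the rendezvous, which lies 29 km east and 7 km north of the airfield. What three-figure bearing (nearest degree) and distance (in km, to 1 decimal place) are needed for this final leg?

081°, 78.7 km

Leg 1 (264°, 49 km): east 49 sin 264° = -48.73, north 49 cos 264° = -5.12
Current position: (-48.73, -5.12). Target: (29, 7). Remaining: Δeast = 77.73, Δnorth = 12.12.
Bearing = atan2(77.73, 12.12) mod 360° = 81.14°; distance = √((77.73)² + (12.12)²) = 78.671 km.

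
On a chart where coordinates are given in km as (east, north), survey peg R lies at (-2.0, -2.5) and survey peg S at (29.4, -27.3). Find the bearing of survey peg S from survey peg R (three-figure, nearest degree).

Δeast = 29.4 − -2.0 = 31.40; Δnorth = -27.3 − -2.5 = -24.80.
Bearing = atan2(Δeast, Δnorth) mod 360° = 128.30° ≈ 128°.

128°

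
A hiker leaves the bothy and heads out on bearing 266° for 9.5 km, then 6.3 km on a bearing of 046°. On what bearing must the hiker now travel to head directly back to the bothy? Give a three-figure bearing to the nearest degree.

Leg 1 (266°, 9.5 km): east 9.5 sin 266° = -9.48, north 9.5 cos 266° = -0.66
Leg 2 (046°, 6.3 km): east 6.3 sin 46° = 4.53, north 6.3 cos 46° = 4.38
Net displacement: -4.95 east, 3.71 north. Direction back to start is (4.95, -3.71): bearing = atan2(4.95, -3.71) mod 360° = 126.91° ≈ 127°.

127°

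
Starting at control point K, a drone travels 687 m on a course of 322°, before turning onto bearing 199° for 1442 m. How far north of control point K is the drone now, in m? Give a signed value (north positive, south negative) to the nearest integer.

-822 m

Leg 1 (322°, 687 m): east 687 sin 322° = -422.96, north 687 cos 322° = 541.36
Leg 2 (199°, 1442 m): east 1442 sin 199° = -469.47, north 1442 cos 199° = -1363.44
Net north component: -822.07 m.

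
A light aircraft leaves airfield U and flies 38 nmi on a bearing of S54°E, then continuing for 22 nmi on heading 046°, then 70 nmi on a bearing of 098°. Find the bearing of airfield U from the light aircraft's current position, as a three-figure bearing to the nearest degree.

278°

Leg 1 (S54°E, 38 nmi): east 38 sin 126° = 30.74, north 38 cos 126° = -22.34
Leg 2 (046°, 22 nmi): east 22 sin 46° = 15.83, north 22 cos 46° = 15.28
Leg 3 (098°, 70 nmi): east 70 sin 98° = 69.32, north 70 cos 98° = -9.74
Net displacement: 115.89 east, -16.80 north. Direction back to start is (-115.89, 16.80): bearing = atan2(-115.89, 16.80) mod 360° = 278.25° ≈ 278°.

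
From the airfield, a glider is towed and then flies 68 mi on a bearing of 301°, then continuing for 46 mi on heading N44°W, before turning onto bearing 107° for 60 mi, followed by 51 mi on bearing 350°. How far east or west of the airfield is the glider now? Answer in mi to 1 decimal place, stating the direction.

41.7 mi west

Leg 1 (301°, 68 mi): east 68 sin 301° = -58.29, north 68 cos 301° = 35.02
Leg 2 (N44°W, 46 mi): east 46 sin 316° = -31.95, north 46 cos 316° = 33.09
Leg 3 (107°, 60 mi): east 60 sin 107° = 57.38, north 60 cos 107° = -17.54
Leg 4 (350°, 51 mi): east 51 sin 350° = -8.86, north 51 cos 350° = 50.23
Net east component: -41.72 mi.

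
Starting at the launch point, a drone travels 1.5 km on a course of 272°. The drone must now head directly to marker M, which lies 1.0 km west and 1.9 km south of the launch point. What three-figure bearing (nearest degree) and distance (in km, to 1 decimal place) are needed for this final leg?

166°, 2.0 km

Leg 1 (272°, 1.5 km): east 1.5 sin 272° = -1.50, north 1.5 cos 272° = 0.05
Current position: (-1.50, 0.05). Target: (-1.0, -1.9). Remaining: Δeast = 0.50, Δnorth = -1.95.
Bearing = atan2(0.50, -1.95) mod 360° = 165.66°; distance = √((0.50)² + (-1.95)²) = 2.015 km.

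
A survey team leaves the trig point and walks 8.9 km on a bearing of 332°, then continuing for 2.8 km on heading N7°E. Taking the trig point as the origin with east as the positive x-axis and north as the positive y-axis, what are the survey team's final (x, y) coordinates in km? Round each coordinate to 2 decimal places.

Leg 1 (332°, 8.9 km): east 8.9 sin 332° = -4.18, north 8.9 cos 332° = 7.86
Leg 2 (N7°E, 2.8 km): east 2.8 sin 7° = 0.34, north 2.8 cos 7° = 2.78
Summing: -3.84 km east, 10.64 km north → (-3.84, 10.64).

(-3.84, 10.64)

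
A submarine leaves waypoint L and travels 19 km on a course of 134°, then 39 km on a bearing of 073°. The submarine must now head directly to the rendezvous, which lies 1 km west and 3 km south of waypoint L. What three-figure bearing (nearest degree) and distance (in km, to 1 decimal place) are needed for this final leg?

Leg 1 (134°, 19 km): east 19 sin 134° = 13.67, north 19 cos 134° = -13.20
Leg 2 (073°, 39 km): east 39 sin 73° = 37.30, north 39 cos 73° = 11.40
Current position: (50.96, -1.80). Target: (-1, -3). Remaining: Δeast = -51.96, Δnorth = -1.20.
Bearing = atan2(-51.96, -1.20) mod 360° = 268.67°; distance = √((-51.96)² + (-1.20)²) = 51.977 km.

269°, 52.0 km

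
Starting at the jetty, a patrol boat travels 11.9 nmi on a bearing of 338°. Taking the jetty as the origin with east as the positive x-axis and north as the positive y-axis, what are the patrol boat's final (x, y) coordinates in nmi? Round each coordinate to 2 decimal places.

Leg 1 (338°, 11.9 nmi): east 11.9 sin 338° = -4.46, north 11.9 cos 338° = 11.03
Summing: -4.46 nmi east, 11.03 nmi north → (-4.46, 11.03).

(-4.46, 11.03)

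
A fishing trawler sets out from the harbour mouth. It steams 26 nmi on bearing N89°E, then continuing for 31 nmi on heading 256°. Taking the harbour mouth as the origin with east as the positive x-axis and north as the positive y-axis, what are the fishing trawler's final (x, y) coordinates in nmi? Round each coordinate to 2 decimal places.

(-4.08, -7.05)

Leg 1 (N89°E, 26 nmi): east 26 sin 89° = 26.00, north 26 cos 89° = 0.45
Leg 2 (256°, 31 nmi): east 31 sin 256° = -30.08, north 31 cos 256° = -7.50
Summing: -4.08 nmi east, -7.05 nmi north → (-4.08, -7.05).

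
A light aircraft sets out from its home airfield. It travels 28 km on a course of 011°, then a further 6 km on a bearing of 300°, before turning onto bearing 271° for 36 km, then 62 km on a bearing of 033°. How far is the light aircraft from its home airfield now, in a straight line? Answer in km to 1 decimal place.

Leg 1 (011°, 28 km): east 28 sin 11° = 5.34, north 28 cos 11° = 27.49
Leg 2 (300°, 6 km): east 6 sin 300° = -5.20, north 6 cos 300° = 3.00
Leg 3 (271°, 36 km): east 36 sin 271° = -35.99, north 36 cos 271° = 0.63
Leg 4 (033°, 62 km): east 62 sin 33° = 33.77, north 62 cos 33° = 52.00
Net: -2.08 east, 83.11 north. Distance = √((-2.08)² + (83.11)²) = 83.137 km.

83.1 km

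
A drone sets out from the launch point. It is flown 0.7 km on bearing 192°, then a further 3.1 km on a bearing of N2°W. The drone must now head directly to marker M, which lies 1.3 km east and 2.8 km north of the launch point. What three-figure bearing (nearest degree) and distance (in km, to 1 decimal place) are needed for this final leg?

076°, 1.6 km

Leg 1 (192°, 0.7 km): east 0.7 sin 192° = -0.15, north 0.7 cos 192° = -0.68
Leg 2 (N2°W, 3.1 km): east 3.1 sin 358° = -0.11, north 3.1 cos 358° = 3.10
Current position: (-0.25, 2.41). Target: (1.3, 2.8). Remaining: Δeast = 1.55, Δnorth = 0.39.
Bearing = atan2(1.55, 0.39) mod 360° = 76.03°; distance = √((1.55)² + (0.39)²) = 1.601 km.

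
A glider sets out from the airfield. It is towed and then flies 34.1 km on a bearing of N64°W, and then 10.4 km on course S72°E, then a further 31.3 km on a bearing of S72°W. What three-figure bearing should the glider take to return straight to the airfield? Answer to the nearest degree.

092°

Leg 1 (N64°W, 34.1 km): east 34.1 sin 296° = -30.65, north 34.1 cos 296° = 14.95
Leg 2 (S72°E, 10.4 km): east 10.4 sin 108° = 9.89, north 10.4 cos 108° = -3.21
Leg 3 (S72°W, 31.3 km): east 31.3 sin 252° = -29.77, north 31.3 cos 252° = -9.67
Net displacement: -50.53 east, 2.06 north. Direction back to start is (50.53, -2.06): bearing = atan2(50.53, -2.06) mod 360° = 92.34° ≈ 092°.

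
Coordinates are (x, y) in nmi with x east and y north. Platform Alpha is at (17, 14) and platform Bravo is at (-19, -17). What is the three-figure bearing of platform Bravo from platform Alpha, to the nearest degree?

229°

Δeast = -19 − 17 = -36.00; Δnorth = -17 − 14 = -31.00.
Bearing = atan2(Δeast, Δnorth) mod 360° = 229.27° ≈ 229°.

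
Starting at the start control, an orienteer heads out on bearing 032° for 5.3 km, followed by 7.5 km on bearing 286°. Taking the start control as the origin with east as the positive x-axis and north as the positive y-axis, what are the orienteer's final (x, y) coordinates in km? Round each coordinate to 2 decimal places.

Leg 1 (032°, 5.3 km): east 5.3 sin 32° = 2.81, north 5.3 cos 32° = 4.49
Leg 2 (286°, 7.5 km): east 7.5 sin 286° = -7.21, north 7.5 cos 286° = 2.07
Summing: -4.40 km east, 6.56 km north → (-4.40, 6.56).

(-4.40, 6.56)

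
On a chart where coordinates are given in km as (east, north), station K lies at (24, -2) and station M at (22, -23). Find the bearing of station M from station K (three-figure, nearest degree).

185°

Δeast = 22 − 24 = -2.00; Δnorth = -23 − -2 = -21.00.
Bearing = atan2(Δeast, Δnorth) mod 360° = 185.44° ≈ 185°.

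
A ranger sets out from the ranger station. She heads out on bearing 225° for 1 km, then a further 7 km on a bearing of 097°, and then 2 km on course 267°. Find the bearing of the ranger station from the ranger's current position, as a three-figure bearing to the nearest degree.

Leg 1 (225°, 1 km): east 1 sin 225° = -0.71, north 1 cos 225° = -0.71
Leg 2 (097°, 7 km): east 7 sin 97° = 6.95, north 7 cos 97° = -0.85
Leg 3 (267°, 2 km): east 2 sin 267° = -2.00, north 2 cos 267° = -0.10
Net displacement: 4.24 east, -1.66 north. Direction back to start is (-4.24, 1.66): bearing = atan2(-4.24, 1.66) mod 360° = 291.42° ≈ 291°.

291°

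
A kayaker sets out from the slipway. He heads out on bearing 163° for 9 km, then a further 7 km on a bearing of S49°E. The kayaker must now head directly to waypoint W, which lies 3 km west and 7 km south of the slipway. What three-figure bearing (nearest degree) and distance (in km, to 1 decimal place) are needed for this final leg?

300°, 12.6 km

Leg 1 (163°, 9 km): east 9 sin 163° = 2.63, north 9 cos 163° = -8.61
Leg 2 (S49°E, 7 km): east 7 sin 131° = 5.28, north 7 cos 131° = -4.59
Current position: (7.91, -13.20). Target: (-3, -7). Remaining: Δeast = -10.91, Δnorth = 6.20.
Bearing = atan2(-10.91, 6.20) mod 360° = 299.60°; distance = √((-10.91)² + (6.20)²) = 12.552 km.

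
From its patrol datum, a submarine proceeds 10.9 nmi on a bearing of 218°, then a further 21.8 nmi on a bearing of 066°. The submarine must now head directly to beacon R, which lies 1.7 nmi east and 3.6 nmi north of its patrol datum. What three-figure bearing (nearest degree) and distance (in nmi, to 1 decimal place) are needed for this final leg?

286°, 12.0 nmi

Leg 1 (218°, 10.9 nmi): east 10.9 sin 218° = -6.71, north 10.9 cos 218° = -8.59
Leg 2 (066°, 21.8 nmi): east 21.8 sin 66° = 19.92, north 21.8 cos 66° = 8.87
Current position: (13.20, 0.28). Target: (1.7, 3.6). Remaining: Δeast = -11.50, Δnorth = 3.32.
Bearing = atan2(-11.50, 3.32) mod 360° = 286.11°; distance = √((-11.50)² + (3.32)²) = 11.975 nmi.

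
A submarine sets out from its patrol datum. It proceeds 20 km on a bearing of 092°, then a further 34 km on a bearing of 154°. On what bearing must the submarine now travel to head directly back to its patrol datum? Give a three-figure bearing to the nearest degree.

312°

Leg 1 (092°, 20 km): east 20 sin 92° = 19.99, north 20 cos 92° = -0.70
Leg 2 (154°, 34 km): east 34 sin 154° = 14.90, north 34 cos 154° = -30.56
Net displacement: 34.89 east, -31.26 north. Direction back to start is (-34.89, 31.26): bearing = atan2(-34.89, 31.26) mod 360° = 311.85° ≈ 312°.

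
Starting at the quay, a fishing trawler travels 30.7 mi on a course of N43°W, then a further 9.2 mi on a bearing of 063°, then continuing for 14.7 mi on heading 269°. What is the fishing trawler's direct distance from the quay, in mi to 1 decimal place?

Leg 1 (N43°W, 30.7 mi): east 30.7 sin 317° = -20.94, north 30.7 cos 317° = 22.45
Leg 2 (063°, 9.2 mi): east 9.2 sin 63° = 8.20, north 9.2 cos 63° = 4.18
Leg 3 (269°, 14.7 mi): east 14.7 sin 269° = -14.70, north 14.7 cos 269° = -0.26
Net: -27.44 east, 26.37 north. Distance = √((-27.44)² + (26.37)²) = 38.057 mi.

38.1 mi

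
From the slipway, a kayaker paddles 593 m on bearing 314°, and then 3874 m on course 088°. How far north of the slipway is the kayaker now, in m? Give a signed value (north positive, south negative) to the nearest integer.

547 m

Leg 1 (314°, 593 m): east 593 sin 314° = -426.57, north 593 cos 314° = 411.93
Leg 2 (088°, 3874 m): east 3874 sin 88° = 3871.64, north 3874 cos 88° = 135.20
Net north component: 547.13 m.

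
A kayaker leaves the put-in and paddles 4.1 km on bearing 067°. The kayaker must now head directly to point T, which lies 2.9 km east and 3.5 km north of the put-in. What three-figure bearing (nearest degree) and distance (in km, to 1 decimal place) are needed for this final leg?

Leg 1 (067°, 4.1 km): east 4.1 sin 67° = 3.77, north 4.1 cos 67° = 1.60
Current position: (3.77, 1.60). Target: (2.9, 3.5). Remaining: Δeast = -0.87, Δnorth = 1.90.
Bearing = atan2(-0.87, 1.90) mod 360° = 335.27°; distance = √((-0.87)² + (1.90)²) = 2.090 km.

335°, 2.1 km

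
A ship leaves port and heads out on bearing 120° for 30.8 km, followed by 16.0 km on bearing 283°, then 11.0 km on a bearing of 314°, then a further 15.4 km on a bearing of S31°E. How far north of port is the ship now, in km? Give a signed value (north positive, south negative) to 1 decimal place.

Leg 1 (120°, 30.8 km): east 30.8 sin 120° = 26.67, north 30.8 cos 120° = -15.40
Leg 2 (283°, 16.0 km): east 16.0 sin 283° = -15.59, north 16.0 cos 283° = 3.60
Leg 3 (314°, 11.0 km): east 11.0 sin 314° = -7.91, north 11.0 cos 314° = 7.64
Leg 4 (S31°E, 15.4 km): east 15.4 sin 149° = 7.93, north 15.4 cos 149° = -13.20
Net north component: -17.36 km.

-17.4 km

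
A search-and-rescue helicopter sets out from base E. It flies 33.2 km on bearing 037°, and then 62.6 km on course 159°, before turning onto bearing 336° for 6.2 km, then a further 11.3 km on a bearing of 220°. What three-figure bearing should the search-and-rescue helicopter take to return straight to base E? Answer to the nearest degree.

317°

Leg 1 (037°, 33.2 km): east 33.2 sin 37° = 19.98, north 33.2 cos 37° = 26.51
Leg 2 (159°, 62.6 km): east 62.6 sin 159° = 22.43, north 62.6 cos 159° = -58.44
Leg 3 (336°, 6.2 km): east 6.2 sin 336° = -2.52, north 6.2 cos 336° = 5.66
Leg 4 (220°, 11.3 km): east 11.3 sin 220° = -7.26, north 11.3 cos 220° = -8.66
Net displacement: 32.63 east, -34.92 north. Direction back to start is (-32.63, 34.92): bearing = atan2(-32.63, 34.92) mod 360° = 316.94° ≈ 317°.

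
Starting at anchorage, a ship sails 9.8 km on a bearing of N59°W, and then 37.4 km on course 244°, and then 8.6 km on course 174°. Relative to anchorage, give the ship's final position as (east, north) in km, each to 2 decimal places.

(-41.12, -19.90)

Leg 1 (N59°W, 9.8 km): east 9.8 sin 301° = -8.40, north 9.8 cos 301° = 5.05
Leg 2 (244°, 37.4 km): east 37.4 sin 244° = -33.61, north 37.4 cos 244° = -16.40
Leg 3 (174°, 8.6 km): east 8.6 sin 174° = 0.90, north 8.6 cos 174° = -8.55
Summing: -41.12 km east, -19.90 km north → (-41.12, -19.90).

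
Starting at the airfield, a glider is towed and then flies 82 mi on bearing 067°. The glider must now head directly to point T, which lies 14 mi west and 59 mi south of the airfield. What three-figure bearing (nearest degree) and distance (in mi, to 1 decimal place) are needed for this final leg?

225°, 127.7 mi

Leg 1 (067°, 82 mi): east 82 sin 67° = 75.48, north 82 cos 67° = 32.04
Current position: (75.48, 32.04). Target: (-14, -59). Remaining: Δeast = -89.48, Δnorth = -91.04.
Bearing = atan2(-89.48, -91.04) mod 360° = 224.51°; distance = √((-89.48)² + (-91.04)²) = 127.653 mi.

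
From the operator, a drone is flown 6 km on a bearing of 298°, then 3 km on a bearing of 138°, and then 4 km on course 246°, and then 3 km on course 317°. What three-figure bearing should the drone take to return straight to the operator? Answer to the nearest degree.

Leg 1 (298°, 6 km): east 6 sin 298° = -5.30, north 6 cos 298° = 2.82
Leg 2 (138°, 3 km): east 3 sin 138° = 2.01, north 3 cos 138° = -2.23
Leg 3 (246°, 4 km): east 4 sin 246° = -3.65, north 4 cos 246° = -1.63
Leg 4 (317°, 3 km): east 3 sin 317° = -2.05, north 3 cos 317° = 2.19
Net displacement: -8.99 east, 1.15 north. Direction back to start is (8.99, -1.15): bearing = atan2(8.99, -1.15) mod 360° = 97.32° ≈ 097°.

097°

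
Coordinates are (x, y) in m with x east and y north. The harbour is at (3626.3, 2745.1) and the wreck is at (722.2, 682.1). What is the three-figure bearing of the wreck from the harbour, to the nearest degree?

235°

Δeast = 722.2 − 3626.3 = -2904.10; Δnorth = 682.1 − 2745.1 = -2063.00.
Bearing = atan2(Δeast, Δnorth) mod 360° = 234.61° ≈ 235°.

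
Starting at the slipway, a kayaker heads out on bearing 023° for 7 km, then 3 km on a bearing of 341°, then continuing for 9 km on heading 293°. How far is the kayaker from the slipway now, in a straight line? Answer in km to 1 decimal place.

Leg 1 (023°, 7 km): east 7 sin 23° = 2.74, north 7 cos 23° = 6.44
Leg 2 (341°, 3 km): east 3 sin 341° = -0.98, north 3 cos 341° = 2.84
Leg 3 (293°, 9 km): east 9 sin 293° = -8.28, north 9 cos 293° = 3.52
Net: -6.53 east, 12.80 north. Distance = √((-6.53)² + (12.80)²) = 14.365 km.

14.4 km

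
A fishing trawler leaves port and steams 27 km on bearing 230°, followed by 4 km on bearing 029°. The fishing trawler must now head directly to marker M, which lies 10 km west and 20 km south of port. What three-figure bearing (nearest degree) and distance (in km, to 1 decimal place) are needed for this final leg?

Leg 1 (230°, 27 km): east 27 sin 230° = -20.68, north 27 cos 230° = -17.36
Leg 2 (029°, 4 km): east 4 sin 29° = 1.94, north 4 cos 29° = 3.50
Current position: (-18.74, -13.86). Target: (-10, -20). Remaining: Δeast = 8.74, Δnorth = -6.14.
Bearing = atan2(8.74, -6.14) mod 360° = 125.09°; distance = √((8.74)² + (-6.14)²) = 10.686 km.

125°, 10.7 km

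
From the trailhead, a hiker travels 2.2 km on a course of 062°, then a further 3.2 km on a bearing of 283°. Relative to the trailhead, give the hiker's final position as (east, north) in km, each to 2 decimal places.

Leg 1 (062°, 2.2 km): east 2.2 sin 62° = 1.94, north 2.2 cos 62° = 1.03
Leg 2 (283°, 3.2 km): east 3.2 sin 283° = -3.12, north 3.2 cos 283° = 0.72
Summing: -1.18 km east, 1.75 km north → (-1.18, 1.75).

(-1.18, 1.75)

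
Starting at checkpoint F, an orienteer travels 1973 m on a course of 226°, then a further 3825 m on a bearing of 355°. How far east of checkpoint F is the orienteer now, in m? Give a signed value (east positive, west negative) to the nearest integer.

Leg 1 (226°, 1973 m): east 1973 sin 226° = -1419.26, north 1973 cos 226° = -1370.56
Leg 2 (355°, 3825 m): east 3825 sin 355° = -333.37, north 3825 cos 355° = 3810.44
Net east component: -1752.63 m.

-1753 m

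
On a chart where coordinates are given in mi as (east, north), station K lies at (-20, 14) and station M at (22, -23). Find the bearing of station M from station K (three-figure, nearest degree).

Δeast = 22 − -20 = 42.00; Δnorth = -23 − 14 = -37.00.
Bearing = atan2(Δeast, Δnorth) mod 360° = 131.38° ≈ 131°.

131°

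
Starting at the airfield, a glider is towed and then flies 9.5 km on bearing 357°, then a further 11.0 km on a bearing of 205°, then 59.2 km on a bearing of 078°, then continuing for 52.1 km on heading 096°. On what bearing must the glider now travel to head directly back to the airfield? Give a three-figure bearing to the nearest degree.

Leg 1 (357°, 9.5 km): east 9.5 sin 357° = -0.50, north 9.5 cos 357° = 9.49
Leg 2 (205°, 11.0 km): east 11.0 sin 205° = -4.65, north 11.0 cos 205° = -9.97
Leg 3 (078°, 59.2 km): east 59.2 sin 78° = 57.91, north 59.2 cos 78° = 12.31
Leg 4 (096°, 52.1 km): east 52.1 sin 96° = 51.81, north 52.1 cos 96° = -5.45
Net displacement: 104.57 east, 6.38 north. Direction back to start is (-104.57, -6.38): bearing = atan2(-104.57, -6.38) mod 360° = 266.51° ≈ 267°.

267°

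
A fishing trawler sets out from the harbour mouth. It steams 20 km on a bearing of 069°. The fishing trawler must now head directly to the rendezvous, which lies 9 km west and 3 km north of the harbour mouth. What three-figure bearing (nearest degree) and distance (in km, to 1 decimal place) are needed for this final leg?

Leg 1 (069°, 20 km): east 20 sin 69° = 18.67, north 20 cos 69° = 7.17
Current position: (18.67, 7.17). Target: (-9, 3). Remaining: Δeast = -27.67, Δnorth = -4.17.
Bearing = atan2(-27.67, -4.17) mod 360° = 261.44°; distance = √((-27.67)² + (-4.17)²) = 27.984 km.

261°, 28.0 km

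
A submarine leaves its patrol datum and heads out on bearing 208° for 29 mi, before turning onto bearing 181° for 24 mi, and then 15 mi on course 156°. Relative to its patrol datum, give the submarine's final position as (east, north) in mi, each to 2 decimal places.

Leg 1 (208°, 29 mi): east 29 sin 208° = -13.61, north 29 cos 208° = -25.61
Leg 2 (181°, 24 mi): east 24 sin 181° = -0.42, north 24 cos 181° = -24.00
Leg 3 (156°, 15 mi): east 15 sin 156° = 6.10, north 15 cos 156° = -13.70
Summing: -7.93 mi east, -63.31 mi north → (-7.93, -63.31).

(-7.93, -63.31)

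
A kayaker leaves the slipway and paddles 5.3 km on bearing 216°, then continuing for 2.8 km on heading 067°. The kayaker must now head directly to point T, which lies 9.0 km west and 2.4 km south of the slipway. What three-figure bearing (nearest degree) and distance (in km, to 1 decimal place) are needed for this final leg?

Leg 1 (216°, 5.3 km): east 5.3 sin 216° = -3.12, north 5.3 cos 216° = -4.29
Leg 2 (067°, 2.8 km): east 2.8 sin 67° = 2.58, north 2.8 cos 67° = 1.09
Current position: (-0.54, -3.19). Target: (-9.0, -2.4). Remaining: Δeast = -8.46, Δnorth = 0.79.
Bearing = atan2(-8.46, 0.79) mod 360° = 275.36°; distance = √((-8.46)² + (0.79)²) = 8.499 km.

275°, 8.5 km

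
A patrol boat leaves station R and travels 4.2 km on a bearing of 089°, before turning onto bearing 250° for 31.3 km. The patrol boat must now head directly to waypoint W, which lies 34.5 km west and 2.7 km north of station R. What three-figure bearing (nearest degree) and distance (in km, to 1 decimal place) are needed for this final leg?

325°, 16.2 km

Leg 1 (089°, 4.2 km): east 4.2 sin 89° = 4.20, north 4.2 cos 89° = 0.07
Leg 2 (250°, 31.3 km): east 31.3 sin 250° = -29.41, north 31.3 cos 250° = -10.71
Current position: (-25.21, -10.63). Target: (-34.5, 2.7). Remaining: Δeast = -9.29, Δnorth = 13.33.
Bearing = atan2(-9.29, 13.33) mod 360° = 325.14°; distance = √((-9.29)² + (13.33)²) = 16.248 km.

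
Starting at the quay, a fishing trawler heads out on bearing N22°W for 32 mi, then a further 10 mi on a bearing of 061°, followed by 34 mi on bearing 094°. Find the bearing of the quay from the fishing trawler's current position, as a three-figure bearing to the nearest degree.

Leg 1 (N22°W, 32 mi): east 32 sin 338° = -11.99, north 32 cos 338° = 29.67
Leg 2 (061°, 10 mi): east 10 sin 61° = 8.75, north 10 cos 61° = 4.85
Leg 3 (094°, 34 mi): east 34 sin 94° = 33.92, north 34 cos 94° = -2.37
Net displacement: 30.68 east, 32.15 north. Direction back to start is (-30.68, -32.15): bearing = atan2(-30.68, -32.15) mod 360° = 223.66° ≈ 224°.

224°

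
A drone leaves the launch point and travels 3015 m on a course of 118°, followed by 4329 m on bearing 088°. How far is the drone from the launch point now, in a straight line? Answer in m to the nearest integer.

Leg 1 (118°, 3015 m): east 3015 sin 118° = 2662.09, north 3015 cos 118° = -1415.46
Leg 2 (088°, 4329 m): east 4329 sin 88° = 4326.36, north 4329 cos 88° = 151.08
Net: 6988.45 east, -1264.38 north. Distance = √((6988.45)² + (-1264.38)²) = 7101.907 m.

7102 m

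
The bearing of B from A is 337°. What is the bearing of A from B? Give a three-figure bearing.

157°

Back-bearing = 337° − 180° = 157°.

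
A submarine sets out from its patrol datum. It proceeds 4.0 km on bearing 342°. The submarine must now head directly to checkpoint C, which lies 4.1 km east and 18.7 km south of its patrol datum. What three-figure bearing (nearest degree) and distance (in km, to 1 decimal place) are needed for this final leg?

167°, 23.1 km

Leg 1 (342°, 4.0 km): east 4.0 sin 342° = -1.24, north 4.0 cos 342° = 3.80
Current position: (-1.24, 3.80). Target: (4.1, -18.7). Remaining: Δeast = 5.34, Δnorth = -22.50.
Bearing = atan2(5.34, -22.50) mod 360° = 166.66°; distance = √((5.34)² + (-22.50)²) = 23.128 km.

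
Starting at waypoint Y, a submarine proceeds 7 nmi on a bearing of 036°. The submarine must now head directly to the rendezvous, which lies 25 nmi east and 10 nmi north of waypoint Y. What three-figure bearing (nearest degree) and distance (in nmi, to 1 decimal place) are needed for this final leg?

078°, 21.3 nmi

Leg 1 (036°, 7 nmi): east 7 sin 36° = 4.11, north 7 cos 36° = 5.66
Current position: (4.11, 5.66). Target: (25, 10). Remaining: Δeast = 20.89, Δnorth = 4.34.
Bearing = atan2(20.89, 4.34) mod 360° = 78.27°; distance = √((20.89)² + (4.34)²) = 21.331 nmi.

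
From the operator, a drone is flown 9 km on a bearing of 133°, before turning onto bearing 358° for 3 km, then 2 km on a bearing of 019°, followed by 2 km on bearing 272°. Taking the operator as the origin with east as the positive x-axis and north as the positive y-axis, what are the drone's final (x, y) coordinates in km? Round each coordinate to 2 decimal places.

Leg 1 (133°, 9 km): east 9 sin 133° = 6.58, north 9 cos 133° = -6.14
Leg 2 (358°, 3 km): east 3 sin 358° = -0.10, north 3 cos 358° = 3.00
Leg 3 (019°, 2 km): east 2 sin 19° = 0.65, north 2 cos 19° = 1.89
Leg 4 (272°, 2 km): east 2 sin 272° = -2.00, north 2 cos 272° = 0.07
Summing: 5.13 km east, -1.18 km north → (5.13, -1.18).

(5.13, -1.18)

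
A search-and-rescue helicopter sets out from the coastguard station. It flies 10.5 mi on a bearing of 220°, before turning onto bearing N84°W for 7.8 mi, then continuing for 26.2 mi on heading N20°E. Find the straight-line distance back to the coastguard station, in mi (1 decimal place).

Leg 1 (220°, 10.5 mi): east 10.5 sin 220° = -6.75, north 10.5 cos 220° = -8.04
Leg 2 (N84°W, 7.8 mi): east 7.8 sin 276° = -7.76, north 7.8 cos 276° = 0.82
Leg 3 (N20°E, 26.2 mi): east 26.2 sin 20° = 8.96, north 26.2 cos 20° = 24.62
Net: -5.55 east, 17.39 north. Distance = √((-5.55)² + (17.39)²) = 18.255 mi.

18.3 mi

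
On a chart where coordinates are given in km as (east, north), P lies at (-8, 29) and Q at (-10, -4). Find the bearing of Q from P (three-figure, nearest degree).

Δeast = -10 − -8 = -2.00; Δnorth = -4 − 29 = -33.00.
Bearing = atan2(Δeast, Δnorth) mod 360° = 183.47° ≈ 183°.

183°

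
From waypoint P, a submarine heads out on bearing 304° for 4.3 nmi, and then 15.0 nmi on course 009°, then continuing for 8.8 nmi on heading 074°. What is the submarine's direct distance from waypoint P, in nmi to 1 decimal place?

Leg 1 (304°, 4.3 nmi): east 4.3 sin 304° = -3.56, north 4.3 cos 304° = 2.40
Leg 2 (009°, 15.0 nmi): east 15.0 sin 9° = 2.35, north 15.0 cos 9° = 14.82
Leg 3 (074°, 8.8 nmi): east 8.8 sin 74° = 8.46, north 8.8 cos 74° = 2.43
Net: 7.24 east, 19.65 north. Distance = √((7.24)² + (19.65)²) = 20.937 nmi.

20.9 nmi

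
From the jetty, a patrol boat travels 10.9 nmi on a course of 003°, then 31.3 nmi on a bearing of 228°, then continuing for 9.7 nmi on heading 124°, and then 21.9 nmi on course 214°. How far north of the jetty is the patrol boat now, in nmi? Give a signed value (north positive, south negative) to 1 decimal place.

Leg 1 (003°, 10.9 nmi): east 10.9 sin 3° = 0.57, north 10.9 cos 3° = 10.89
Leg 2 (228°, 31.3 nmi): east 31.3 sin 228° = -23.26, north 31.3 cos 228° = -20.94
Leg 3 (124°, 9.7 nmi): east 9.7 sin 124° = 8.04, north 9.7 cos 124° = -5.42
Leg 4 (214°, 21.9 nmi): east 21.9 sin 214° = -12.25, north 21.9 cos 214° = -18.16
Net north component: -33.64 nmi.

-33.6 nmi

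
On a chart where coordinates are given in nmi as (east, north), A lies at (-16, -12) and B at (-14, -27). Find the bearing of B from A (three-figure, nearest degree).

Δeast = -14 − -16 = 2.00; Δnorth = -27 − -12 = -15.00.
Bearing = atan2(Δeast, Δnorth) mod 360° = 172.41° ≈ 172°.

172°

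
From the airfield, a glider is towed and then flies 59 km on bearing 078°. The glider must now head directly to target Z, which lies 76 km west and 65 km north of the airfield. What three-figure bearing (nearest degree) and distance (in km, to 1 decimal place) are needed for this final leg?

Leg 1 (078°, 59 km): east 59 sin 78° = 57.71, north 59 cos 78° = 12.27
Current position: (57.71, 12.27). Target: (-76, 65). Remaining: Δeast = -133.71, Δnorth = 52.73.
Bearing = atan2(-133.71, 52.73) mod 360° = 291.52°; distance = √((-133.71)² + (52.73)²) = 143.734 km.

292°, 143.7 km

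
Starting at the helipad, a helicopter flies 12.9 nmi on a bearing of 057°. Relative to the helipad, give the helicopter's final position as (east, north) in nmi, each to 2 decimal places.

(10.82, 7.03)

Leg 1 (057°, 12.9 nmi): east 12.9 sin 57° = 10.82, north 12.9 cos 57° = 7.03
Summing: 10.82 nmi east, 7.03 nmi north → (10.82, 7.03).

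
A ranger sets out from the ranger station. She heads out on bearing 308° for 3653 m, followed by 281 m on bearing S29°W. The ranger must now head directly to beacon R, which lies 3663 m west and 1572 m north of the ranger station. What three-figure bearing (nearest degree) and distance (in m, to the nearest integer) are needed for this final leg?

236°, 779 m

Leg 1 (308°, 3653 m): east 3653 sin 308° = -2878.60, north 3653 cos 308° = 2249.01
Leg 2 (S29°W, 281 m): east 281 sin 209° = -136.23, north 281 cos 209° = -245.77
Current position: (-3014.83, 2003.24). Target: (-3663, 1572). Remaining: Δeast = -648.17, Δnorth = -431.24.
Bearing = atan2(-648.17, -431.24) mod 360° = 236.36°; distance = √((-648.17)² + (-431.24)²) = 778.517 m.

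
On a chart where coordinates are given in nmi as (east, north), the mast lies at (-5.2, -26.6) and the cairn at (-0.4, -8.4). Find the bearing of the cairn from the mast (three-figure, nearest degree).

Δeast = -0.4 − -5.2 = 4.80; Δnorth = -8.4 − -26.6 = 18.20.
Bearing = atan2(Δeast, Δnorth) mod 360° = 14.77° ≈ 015°.

015°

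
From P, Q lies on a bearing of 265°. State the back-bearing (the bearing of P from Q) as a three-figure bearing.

085°

Back-bearing = 265° − 180° = 085°.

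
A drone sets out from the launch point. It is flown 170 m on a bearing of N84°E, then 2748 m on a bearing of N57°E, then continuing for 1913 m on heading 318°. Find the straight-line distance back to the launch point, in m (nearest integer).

3169 m

Leg 1 (N84°E, 170 m): east 170 sin 84° = 169.07, north 170 cos 84° = 17.77
Leg 2 (N57°E, 2748 m): east 2748 sin 57° = 2304.67, north 2748 cos 57° = 1496.67
Leg 3 (318°, 1913 m): east 1913 sin 318° = -1280.05, north 1913 cos 318° = 1421.64
Net: 1193.69 east, 2936.07 north. Distance = √((1193.69)² + (2936.07)²) = 3169.451 m.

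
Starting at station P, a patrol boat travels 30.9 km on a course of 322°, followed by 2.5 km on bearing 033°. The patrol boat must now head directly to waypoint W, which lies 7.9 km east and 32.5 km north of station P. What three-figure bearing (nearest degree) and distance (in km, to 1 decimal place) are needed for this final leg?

077°, 26.3 km

Leg 1 (322°, 30.9 km): east 30.9 sin 322° = -19.02, north 30.9 cos 322° = 24.35
Leg 2 (033°, 2.5 km): east 2.5 sin 33° = 1.36, north 2.5 cos 33° = 2.10
Current position: (-17.66, 26.45). Target: (7.9, 32.5). Remaining: Δeast = 25.56, Δnorth = 6.05.
Bearing = atan2(25.56, 6.05) mod 360° = 76.68°; distance = √((25.56)² + (6.05)²) = 26.269 km.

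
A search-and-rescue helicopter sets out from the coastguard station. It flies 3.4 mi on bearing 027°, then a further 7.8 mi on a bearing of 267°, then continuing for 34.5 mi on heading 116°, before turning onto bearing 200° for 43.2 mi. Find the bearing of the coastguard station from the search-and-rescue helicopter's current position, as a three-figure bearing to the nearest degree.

Leg 1 (027°, 3.4 mi): east 3.4 sin 27° = 1.54, north 3.4 cos 27° = 3.03
Leg 2 (267°, 7.8 mi): east 7.8 sin 267° = -7.79, north 7.8 cos 267° = -0.41
Leg 3 (116°, 34.5 mi): east 34.5 sin 116° = 31.01, north 34.5 cos 116° = -15.12
Leg 4 (200°, 43.2 mi): east 43.2 sin 200° = -14.78, north 43.2 cos 200° = -40.59
Net displacement: 9.99 east, -53.10 north. Direction back to start is (-9.99, 53.10): bearing = atan2(-9.99, 53.10) mod 360° = 349.35° ≈ 349°.

349°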